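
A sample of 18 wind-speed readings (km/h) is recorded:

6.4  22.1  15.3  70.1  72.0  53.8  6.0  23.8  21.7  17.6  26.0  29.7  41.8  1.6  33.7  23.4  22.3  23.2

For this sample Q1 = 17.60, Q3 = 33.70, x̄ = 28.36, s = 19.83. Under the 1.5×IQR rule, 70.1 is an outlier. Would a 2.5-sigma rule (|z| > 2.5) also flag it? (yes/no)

z = (70.1 − 28.36) / 19.83 = 2.10.
|z| = 2.10 ≤ 2.5.

no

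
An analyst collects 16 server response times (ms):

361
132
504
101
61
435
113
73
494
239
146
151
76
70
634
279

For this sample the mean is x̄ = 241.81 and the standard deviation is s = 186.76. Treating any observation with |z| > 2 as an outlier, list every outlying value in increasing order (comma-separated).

Cutoffs at x̄ ± 2s: 241.81 ± 2·186.76 = [-131.71, 615.33].
634: z = 2.10, |z| > 2 → outlier.
Every other value lies within [-131.71, 615.33].

634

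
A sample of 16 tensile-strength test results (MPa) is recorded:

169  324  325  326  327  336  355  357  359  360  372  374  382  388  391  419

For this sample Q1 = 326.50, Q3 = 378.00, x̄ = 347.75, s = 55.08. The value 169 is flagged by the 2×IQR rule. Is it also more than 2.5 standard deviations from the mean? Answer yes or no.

z = (169 − 347.75) / 55.08 = -3.25.
|z| = 3.25 > 2.5.

yes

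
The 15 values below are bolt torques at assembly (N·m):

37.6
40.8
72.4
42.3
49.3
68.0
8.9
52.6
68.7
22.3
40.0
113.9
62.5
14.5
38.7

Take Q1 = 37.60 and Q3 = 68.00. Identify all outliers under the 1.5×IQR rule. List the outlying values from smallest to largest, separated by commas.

113.9

IQR = Q3 − Q1 = 68.00 − 37.60 = 30.40.
Lower fence = Q1 − 1.5·IQR = 37.60 − 45.60 = -8.00.
Upper fence = Q3 + 1.5·IQR = 68.00 + 45.60 = 113.60.
113.9 > 113.60 → outlier.
All remaining values lie within [-8.00, 113.60].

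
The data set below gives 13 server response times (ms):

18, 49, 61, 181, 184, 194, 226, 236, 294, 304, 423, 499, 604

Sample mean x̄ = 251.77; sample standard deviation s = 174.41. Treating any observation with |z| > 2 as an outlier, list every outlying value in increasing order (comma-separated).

Cutoffs at x̄ ± 2s: 251.77 ± 2·174.41 = [-97.05, 600.59].
604: z = 2.02, |z| > 2 → outlier.
Every other value lies within [-97.05, 600.59].

604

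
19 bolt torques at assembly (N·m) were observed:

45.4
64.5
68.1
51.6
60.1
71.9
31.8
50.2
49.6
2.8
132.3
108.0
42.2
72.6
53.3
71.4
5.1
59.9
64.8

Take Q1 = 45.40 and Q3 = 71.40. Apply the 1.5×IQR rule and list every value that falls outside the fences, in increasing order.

IQR = Q3 − Q1 = 71.40 − 45.40 = 26.00.
Lower fence = Q1 − 1.5·IQR = 45.40 − 39.00 = 6.40.
Upper fence = Q3 + 1.5·IQR = 71.40 + 39.00 = 110.40.
2.8 < 6.40 → outlier.
5.1 < 6.40 → outlier.
132.3 > 110.40 → outlier.
All remaining values lie within [6.40, 110.40].

2.8, 5.1, 132.3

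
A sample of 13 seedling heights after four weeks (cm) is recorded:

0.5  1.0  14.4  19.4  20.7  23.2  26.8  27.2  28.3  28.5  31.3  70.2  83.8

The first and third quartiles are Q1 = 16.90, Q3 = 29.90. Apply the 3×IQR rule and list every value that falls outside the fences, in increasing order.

IQR = Q3 − Q1 = 29.90 − 16.90 = 13.00.
Lower fence = Q1 − 3·IQR = 16.90 − 39.00 = -22.10.
Upper fence = Q3 + 3·IQR = 29.90 + 39.00 = 68.90.
70.2 > 68.90 → outlier.
83.8 > 68.90 → outlier.
All remaining values lie within [-22.10, 68.90].

70.2, 83.8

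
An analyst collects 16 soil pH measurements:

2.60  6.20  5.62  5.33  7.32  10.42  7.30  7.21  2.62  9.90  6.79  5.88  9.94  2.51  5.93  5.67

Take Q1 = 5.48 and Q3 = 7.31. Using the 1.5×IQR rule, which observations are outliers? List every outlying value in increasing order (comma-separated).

IQR = Q3 − Q1 = 7.31 − 5.48 = 1.83.
Lower fence = Q1 − 1.5·IQR = 5.48 − 2.745 = 2.735.
Upper fence = Q3 + 1.5·IQR = 7.31 + 2.745 = 10.055.
2.51 < 2.735 → outlier.
2.60 < 2.735 → outlier.
2.62 < 2.735 → outlier.
10.42 > 10.055 → outlier.
All remaining values lie within [2.735, 10.055].

2.51, 2.60, 2.62, 10.42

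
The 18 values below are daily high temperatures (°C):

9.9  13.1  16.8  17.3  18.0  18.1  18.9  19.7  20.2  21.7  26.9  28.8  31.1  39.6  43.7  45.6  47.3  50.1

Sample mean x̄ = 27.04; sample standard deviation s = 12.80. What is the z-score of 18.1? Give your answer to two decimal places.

-0.70

z = (18.1 − 27.04) / 12.80 = -0.70.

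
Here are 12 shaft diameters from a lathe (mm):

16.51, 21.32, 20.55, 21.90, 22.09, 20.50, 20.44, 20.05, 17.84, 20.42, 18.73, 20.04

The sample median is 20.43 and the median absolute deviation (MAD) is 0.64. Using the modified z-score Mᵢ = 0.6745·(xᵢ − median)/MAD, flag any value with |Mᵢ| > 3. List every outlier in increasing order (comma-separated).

|Mᵢ| > 3 ⇔ |xᵢ − 20.43| > 3·0.64/0.6745 = 2.85.
So outliers lie outside [17.58, 23.28].
16.51: M = -4.13 → outlier.

16.51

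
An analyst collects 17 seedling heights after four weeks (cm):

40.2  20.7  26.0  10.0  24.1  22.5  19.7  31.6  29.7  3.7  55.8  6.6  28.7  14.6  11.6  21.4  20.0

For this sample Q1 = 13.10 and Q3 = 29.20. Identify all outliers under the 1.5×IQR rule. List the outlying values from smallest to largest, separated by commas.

IQR = Q3 − Q1 = 29.20 − 13.10 = 16.10.
Lower fence = Q1 − 1.5·IQR = 13.10 − 24.15 = -11.05.
Upper fence = Q3 + 1.5·IQR = 29.20 + 24.15 = 53.35.
55.8 > 53.35 → outlier.
All remaining values lie within [-11.05, 53.35].

55.8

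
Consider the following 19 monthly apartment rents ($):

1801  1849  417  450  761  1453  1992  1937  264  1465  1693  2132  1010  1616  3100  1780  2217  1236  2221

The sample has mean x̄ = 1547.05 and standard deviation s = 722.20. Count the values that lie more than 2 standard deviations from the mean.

1

Cutoffs: x̄ ± 2s = [102.65, 2991.45].
Outside the cutoffs: 3100.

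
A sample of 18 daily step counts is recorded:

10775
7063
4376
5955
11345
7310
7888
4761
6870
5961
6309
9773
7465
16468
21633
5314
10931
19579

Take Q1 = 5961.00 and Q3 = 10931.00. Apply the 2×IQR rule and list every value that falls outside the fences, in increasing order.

21633

IQR = Q3 − Q1 = 10931.00 − 5961.00 = 4970.00.
Lower fence = Q1 − 2·IQR = 5961.00 − 9940.00 = -3979.00.
Upper fence = Q3 + 2·IQR = 10931.00 + 9940.00 = 20871.00.
21633 > 20871.00 → outlier.
All remaining values lie within [-3979.00, 20871.00].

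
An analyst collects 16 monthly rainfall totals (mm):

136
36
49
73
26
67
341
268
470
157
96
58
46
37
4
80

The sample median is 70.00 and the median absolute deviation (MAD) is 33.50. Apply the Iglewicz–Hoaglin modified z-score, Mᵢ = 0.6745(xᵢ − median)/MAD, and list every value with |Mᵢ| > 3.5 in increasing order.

268, 341, 470

|Mᵢ| > 3.5 ⇔ |xᵢ − 70.00| > 3.5·33.50/0.6745 = 173.83.
So outliers lie outside [-103.83, 243.83].
268: M = 3.99 → outlier.
341: M = 5.46 → outlier.
470: M = 8.05 → outlier.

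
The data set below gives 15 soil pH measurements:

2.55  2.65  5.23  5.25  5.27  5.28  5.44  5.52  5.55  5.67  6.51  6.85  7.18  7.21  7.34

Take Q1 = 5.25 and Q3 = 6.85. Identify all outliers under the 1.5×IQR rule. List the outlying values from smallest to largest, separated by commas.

2.55, 2.65

IQR = Q3 − Q1 = 6.85 − 5.25 = 1.60.
Lower fence = Q1 − 1.5·IQR = 5.25 − 2.40 = 2.85.
Upper fence = Q3 + 1.5·IQR = 6.85 + 2.40 = 9.25.
2.55 < 2.85 → outlier.
2.65 < 2.85 → outlier.
All remaining values lie within [2.85, 9.25].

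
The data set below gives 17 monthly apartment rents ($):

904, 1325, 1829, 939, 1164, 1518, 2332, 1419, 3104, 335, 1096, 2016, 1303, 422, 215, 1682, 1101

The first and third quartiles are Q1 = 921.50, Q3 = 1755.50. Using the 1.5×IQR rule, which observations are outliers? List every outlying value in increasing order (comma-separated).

3104

IQR = Q3 − Q1 = 1755.50 − 921.50 = 834.00.
Lower fence = Q1 − 1.5·IQR = 921.50 − 1251.00 = -329.50.
Upper fence = Q3 + 1.5·IQR = 1755.50 + 1251.00 = 3006.50.
3104 > 3006.50 → outlier.
All remaining values lie within [-329.50, 3006.50].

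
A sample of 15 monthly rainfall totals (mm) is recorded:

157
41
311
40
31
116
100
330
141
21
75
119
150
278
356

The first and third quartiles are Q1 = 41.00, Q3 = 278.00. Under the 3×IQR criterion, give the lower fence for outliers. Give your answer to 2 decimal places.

-670.00

IQR = Q3 − Q1 = 278.00 − 41.00 = 237.00.
Lower fence = Q1 − 3·IQR = 41.00 − 711.00 = -670.00.
Upper fence = Q3 + 3·IQR = 278.00 + 711.00 = 989.00.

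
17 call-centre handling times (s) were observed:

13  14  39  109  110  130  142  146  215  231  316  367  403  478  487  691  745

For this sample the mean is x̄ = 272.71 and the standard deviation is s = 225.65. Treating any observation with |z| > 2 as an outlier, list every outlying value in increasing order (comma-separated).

Cutoffs at x̄ ± 2s: 272.71 ± 2·225.65 = [-178.59, 724.01].
745: z = 2.09, |z| > 2 → outlier.
Every other value lies within [-178.59, 724.01].

745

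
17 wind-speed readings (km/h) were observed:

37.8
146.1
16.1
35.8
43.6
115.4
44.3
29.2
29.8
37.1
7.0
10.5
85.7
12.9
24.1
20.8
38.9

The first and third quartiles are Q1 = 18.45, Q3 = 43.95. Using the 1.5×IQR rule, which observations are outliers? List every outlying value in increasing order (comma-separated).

IQR = Q3 − Q1 = 43.95 − 18.45 = 25.50.
Lower fence = Q1 − 1.5·IQR = 18.45 − 38.25 = -19.80.
Upper fence = Q3 + 1.5·IQR = 43.95 + 38.25 = 82.20.
85.7 > 82.20 → outlier.
115.4 > 82.20 → outlier.
146.1 > 82.20 → outlier.
All remaining values lie within [-19.80, 82.20].

85.7, 115.4, 146.1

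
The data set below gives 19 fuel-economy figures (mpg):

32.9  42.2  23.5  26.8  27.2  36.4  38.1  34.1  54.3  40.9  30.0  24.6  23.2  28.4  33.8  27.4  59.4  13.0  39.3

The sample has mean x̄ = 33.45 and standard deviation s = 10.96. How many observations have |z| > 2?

1

Cutoffs: x̄ ± 2s = [11.53, 55.37].
Outside the cutoffs: 59.4.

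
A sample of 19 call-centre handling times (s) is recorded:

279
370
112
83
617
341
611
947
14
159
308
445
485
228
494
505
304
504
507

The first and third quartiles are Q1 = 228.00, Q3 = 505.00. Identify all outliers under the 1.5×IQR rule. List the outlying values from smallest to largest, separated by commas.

IQR = Q3 − Q1 = 505.00 − 228.00 = 277.00.
Lower fence = Q1 − 1.5·IQR = 228.00 − 415.50 = -187.50.
Upper fence = Q3 + 1.5·IQR = 505.00 + 415.50 = 920.50.
947 > 920.50 → outlier.
All remaining values lie within [-187.50, 920.50].

947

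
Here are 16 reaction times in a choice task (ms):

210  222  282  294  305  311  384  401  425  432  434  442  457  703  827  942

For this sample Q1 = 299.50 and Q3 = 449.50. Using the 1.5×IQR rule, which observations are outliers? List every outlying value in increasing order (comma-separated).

IQR = Q3 − Q1 = 449.50 − 299.50 = 150.00.
Lower fence = Q1 − 1.5·IQR = 299.50 − 225.00 = 74.50.
Upper fence = Q3 + 1.5·IQR = 449.50 + 225.00 = 674.50.
703 > 674.50 → outlier.
827 > 674.50 → outlier.
942 > 674.50 → outlier.
All remaining values lie within [74.50, 674.50].

703, 827, 942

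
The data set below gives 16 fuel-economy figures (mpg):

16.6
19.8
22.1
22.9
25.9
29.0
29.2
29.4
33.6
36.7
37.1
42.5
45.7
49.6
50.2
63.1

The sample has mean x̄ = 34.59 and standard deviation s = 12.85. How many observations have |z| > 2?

1

Cutoffs: x̄ ± 2s = [8.89, 60.29].
Outside the cutoffs: 63.1.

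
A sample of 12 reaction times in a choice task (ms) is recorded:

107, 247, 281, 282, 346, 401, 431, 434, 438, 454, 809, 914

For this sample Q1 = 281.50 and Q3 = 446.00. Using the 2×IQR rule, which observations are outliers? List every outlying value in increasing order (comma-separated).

809, 914

IQR = Q3 − Q1 = 446.00 − 281.50 = 164.50.
Lower fence = Q1 − 2·IQR = 281.50 − 329.00 = -47.50.
Upper fence = Q3 + 2·IQR = 446.00 + 329.00 = 775.00.
809 > 775.00 → outlier.
914 > 775.00 → outlier.
All remaining values lie within [-47.50, 775.00].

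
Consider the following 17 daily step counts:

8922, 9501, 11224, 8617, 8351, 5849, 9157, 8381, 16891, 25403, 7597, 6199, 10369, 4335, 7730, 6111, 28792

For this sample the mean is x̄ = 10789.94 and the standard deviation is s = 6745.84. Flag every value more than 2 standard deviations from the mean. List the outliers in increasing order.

Cutoffs at x̄ ± 2s: 10789.94 ± 2·6745.84 = [-2701.74, 24281.62].
25403: z = 2.17, |z| > 2 → outlier.
28792: z = 2.67, |z| > 2 → outlier.
Every other value lies within [-2701.74, 24281.62].

25403, 28792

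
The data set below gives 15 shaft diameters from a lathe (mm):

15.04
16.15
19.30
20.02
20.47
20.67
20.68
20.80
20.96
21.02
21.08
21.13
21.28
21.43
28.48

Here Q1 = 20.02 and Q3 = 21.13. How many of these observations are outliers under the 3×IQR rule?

IQR = 1.11; fences at 20.02 − 3.33 = 16.69 and 21.13 + 3.33 = 24.46.
Outside the cutoffs: 15.04, 16.15, 28.48.

3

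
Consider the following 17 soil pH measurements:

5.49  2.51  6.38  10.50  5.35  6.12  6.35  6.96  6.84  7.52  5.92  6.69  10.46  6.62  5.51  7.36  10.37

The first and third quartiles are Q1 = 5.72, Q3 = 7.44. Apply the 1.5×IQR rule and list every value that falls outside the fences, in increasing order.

IQR = Q3 − Q1 = 7.44 − 5.72 = 1.72.
Lower fence = Q1 − 1.5·IQR = 5.72 − 2.58 = 3.14.
Upper fence = Q3 + 1.5·IQR = 7.44 + 2.58 = 10.02.
2.51 < 3.14 → outlier.
10.37 > 10.02 → outlier.
10.46 > 10.02 → outlier.
10.50 > 10.02 → outlier.
All remaining values lie within [3.14, 10.02].

2.51, 10.37, 10.46, 10.50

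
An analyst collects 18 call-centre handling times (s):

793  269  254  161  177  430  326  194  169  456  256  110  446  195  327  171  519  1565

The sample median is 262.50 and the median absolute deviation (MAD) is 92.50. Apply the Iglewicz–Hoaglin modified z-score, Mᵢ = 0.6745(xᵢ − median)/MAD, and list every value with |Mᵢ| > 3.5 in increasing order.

793, 1565

|Mᵢ| > 3.5 ⇔ |xᵢ − 262.50| > 3.5·92.50/0.6745 = 479.99.
So outliers lie outside [-217.49, 742.49].
793: M = 3.87 → outlier.
1565: M = 9.50 → outlier.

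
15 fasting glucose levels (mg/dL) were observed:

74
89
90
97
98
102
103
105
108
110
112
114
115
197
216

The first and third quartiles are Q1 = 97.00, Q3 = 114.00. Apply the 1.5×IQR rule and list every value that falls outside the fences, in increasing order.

IQR = Q3 − Q1 = 114.00 − 97.00 = 17.00.
Lower fence = Q1 − 1.5·IQR = 97.00 − 25.50 = 71.50.
Upper fence = Q3 + 1.5·IQR = 114.00 + 25.50 = 139.50.
197 > 139.50 → outlier.
216 > 139.50 → outlier.
All remaining values lie within [71.50, 139.50].

197, 216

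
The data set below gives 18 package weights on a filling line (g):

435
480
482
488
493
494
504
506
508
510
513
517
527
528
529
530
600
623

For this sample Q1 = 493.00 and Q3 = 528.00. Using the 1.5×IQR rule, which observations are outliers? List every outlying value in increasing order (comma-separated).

435, 600, 623

IQR = Q3 − Q1 = 528.00 − 493.00 = 35.00.
Lower fence = Q1 − 1.5·IQR = 493.00 − 52.50 = 440.50.
Upper fence = Q3 + 1.5·IQR = 528.00 + 52.50 = 580.50.
435 < 440.50 → outlier.
600 > 580.50 → outlier.
623 > 580.50 → outlier.
All remaining values lie within [440.50, 580.50].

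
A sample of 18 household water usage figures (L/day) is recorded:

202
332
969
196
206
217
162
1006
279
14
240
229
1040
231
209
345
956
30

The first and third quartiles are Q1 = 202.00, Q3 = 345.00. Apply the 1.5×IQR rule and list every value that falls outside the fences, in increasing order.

956, 969, 1006, 1040

IQR = Q3 − Q1 = 345.00 − 202.00 = 143.00.
Lower fence = Q1 − 1.5·IQR = 202.00 − 214.50 = -12.50.
Upper fence = Q3 + 1.5·IQR = 345.00 + 214.50 = 559.50.
956 > 559.50 → outlier.
969 > 559.50 → outlier.
1006 > 559.50 → outlier.
1040 > 559.50 → outlier.
All remaining values lie within [-12.50, 559.50].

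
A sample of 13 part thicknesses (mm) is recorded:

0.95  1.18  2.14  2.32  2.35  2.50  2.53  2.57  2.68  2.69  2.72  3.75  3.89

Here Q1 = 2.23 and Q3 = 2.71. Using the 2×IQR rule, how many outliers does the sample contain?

IQR = 0.48; fences at 2.23 − 0.96 = 1.27 and 2.71 + 0.96 = 3.67.
Outside the cutoffs: 0.95, 1.18, 3.75, 3.89.

4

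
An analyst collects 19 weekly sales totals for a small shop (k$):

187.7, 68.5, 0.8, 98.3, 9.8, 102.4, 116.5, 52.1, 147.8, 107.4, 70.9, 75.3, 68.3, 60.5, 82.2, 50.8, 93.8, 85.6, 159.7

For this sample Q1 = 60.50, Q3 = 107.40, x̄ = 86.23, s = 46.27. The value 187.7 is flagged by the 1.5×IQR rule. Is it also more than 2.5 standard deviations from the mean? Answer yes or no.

no

z = (187.7 − 86.23) / 46.27 = 2.19.
|z| = 2.19 ≤ 2.5.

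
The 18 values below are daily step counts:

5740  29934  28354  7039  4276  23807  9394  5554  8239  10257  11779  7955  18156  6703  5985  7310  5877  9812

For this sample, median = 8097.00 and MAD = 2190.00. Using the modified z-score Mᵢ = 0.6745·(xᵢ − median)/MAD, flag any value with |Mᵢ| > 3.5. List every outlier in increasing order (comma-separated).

|Mᵢ| > 3.5 ⇔ |xᵢ − 8097.00| > 3.5·2190.00/0.6745 = 11363.97.
So outliers lie outside [-3266.97, 19460.97].
23807: M = 4.84 → outlier.
28354: M = 6.24 → outlier.
29934: M = 6.73 → outlier.

23807, 28354, 29934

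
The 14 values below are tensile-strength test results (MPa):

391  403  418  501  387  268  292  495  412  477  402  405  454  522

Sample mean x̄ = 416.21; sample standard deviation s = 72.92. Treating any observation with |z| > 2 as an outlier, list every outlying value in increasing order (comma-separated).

268

Cutoffs at x̄ ± 2s: 416.21 ± 2·72.92 = [270.37, 562.05].
268: z = -2.03, |z| > 2 → outlier.
Every other value lies within [270.37, 562.05].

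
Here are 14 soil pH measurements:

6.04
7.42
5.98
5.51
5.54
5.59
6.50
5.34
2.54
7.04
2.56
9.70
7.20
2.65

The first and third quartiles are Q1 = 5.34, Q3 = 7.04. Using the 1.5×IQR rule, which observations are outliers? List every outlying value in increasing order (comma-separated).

2.54, 2.56, 2.65, 9.70

IQR = Q3 − Q1 = 7.04 − 5.34 = 1.70.
Lower fence = Q1 − 1.5·IQR = 5.34 − 2.55 = 2.79.
Upper fence = Q3 + 1.5·IQR = 7.04 + 2.55 = 9.59.
2.54 < 2.79 → outlier.
2.56 < 2.79 → outlier.
2.65 < 2.79 → outlier.
9.70 > 9.59 → outlier.
All remaining values lie within [2.79, 9.59].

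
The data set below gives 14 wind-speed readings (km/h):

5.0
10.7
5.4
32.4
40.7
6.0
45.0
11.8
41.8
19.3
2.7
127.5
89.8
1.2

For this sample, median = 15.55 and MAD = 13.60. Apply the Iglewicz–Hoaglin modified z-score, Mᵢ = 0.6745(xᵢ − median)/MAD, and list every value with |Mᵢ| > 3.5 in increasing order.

89.8, 127.5

|Mᵢ| > 3.5 ⇔ |xᵢ − 15.55| > 3.5·13.60/0.6745 = 70.57.
So outliers lie outside [-55.02, 86.12].
89.8: M = 3.68 → outlier.
127.5: M = 5.55 → outlier.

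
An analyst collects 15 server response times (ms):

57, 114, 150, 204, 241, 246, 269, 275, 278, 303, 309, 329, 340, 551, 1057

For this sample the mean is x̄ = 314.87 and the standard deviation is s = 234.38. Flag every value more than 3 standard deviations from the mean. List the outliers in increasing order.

1057

Cutoffs at x̄ ± 3s: 314.87 ± 3·234.38 = [-388.27, 1018.01].
1057: z = 3.17, |z| > 3 → outlier.
Every other value lies within [-388.27, 1018.01].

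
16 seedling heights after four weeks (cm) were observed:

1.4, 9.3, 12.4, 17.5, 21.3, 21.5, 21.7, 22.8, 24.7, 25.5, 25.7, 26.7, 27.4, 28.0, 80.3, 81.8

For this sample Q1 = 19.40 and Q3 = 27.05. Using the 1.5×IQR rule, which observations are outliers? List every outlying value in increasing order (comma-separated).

IQR = Q3 − Q1 = 27.05 − 19.40 = 7.65.
Lower fence = Q1 − 1.5·IQR = 19.40 − 11.475 = 7.925.
Upper fence = Q3 + 1.5·IQR = 27.05 + 11.475 = 38.525.
1.4 < 7.925 → outlier.
80.3 > 38.525 → outlier.
81.8 > 38.525 → outlier.
All remaining values lie within [7.925, 38.525].

1.4, 80.3, 81.8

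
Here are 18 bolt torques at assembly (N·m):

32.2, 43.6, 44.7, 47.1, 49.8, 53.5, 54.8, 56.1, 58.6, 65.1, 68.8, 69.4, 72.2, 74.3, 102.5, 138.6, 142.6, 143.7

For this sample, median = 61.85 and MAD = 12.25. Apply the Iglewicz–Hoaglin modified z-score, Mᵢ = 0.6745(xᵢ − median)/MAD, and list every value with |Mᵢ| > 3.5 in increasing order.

138.6, 142.6, 143.7

|Mᵢ| > 3.5 ⇔ |xᵢ − 61.85| > 3.5·12.25/0.6745 = 63.57.
So outliers lie outside [-1.72, 125.42].
138.6: M = 4.23 → outlier.
142.6: M = 4.45 → outlier.
143.7: M = 4.51 → outlier.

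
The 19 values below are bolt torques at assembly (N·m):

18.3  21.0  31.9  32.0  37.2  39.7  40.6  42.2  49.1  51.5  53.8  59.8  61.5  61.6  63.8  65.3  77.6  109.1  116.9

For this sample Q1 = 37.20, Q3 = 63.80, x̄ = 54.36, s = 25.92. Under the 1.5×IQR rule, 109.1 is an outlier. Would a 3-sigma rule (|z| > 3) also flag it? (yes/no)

no

z = (109.1 − 54.36) / 25.92 = 2.11.
|z| = 2.11 ≤ 3.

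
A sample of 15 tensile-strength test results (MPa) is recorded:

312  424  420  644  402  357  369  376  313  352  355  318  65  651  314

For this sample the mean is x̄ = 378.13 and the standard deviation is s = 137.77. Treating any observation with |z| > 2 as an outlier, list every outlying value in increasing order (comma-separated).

65

Cutoffs at x̄ ± 2s: 378.13 ± 2·137.77 = [102.59, 653.67].
65: z = -2.27, |z| > 2 → outlier.
Every other value lies within [102.59, 653.67].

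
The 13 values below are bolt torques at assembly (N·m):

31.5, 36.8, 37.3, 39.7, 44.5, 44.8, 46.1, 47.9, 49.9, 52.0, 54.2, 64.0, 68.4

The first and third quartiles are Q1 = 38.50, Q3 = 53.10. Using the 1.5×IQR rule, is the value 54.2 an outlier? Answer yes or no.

IQR = Q3 − Q1 = 53.10 − 38.50 = 14.60.
Lower fence = Q1 − 1.5·IQR = 38.50 − 21.90 = 16.60.
Upper fence = Q3 + 1.5·IQR = 53.10 + 21.90 = 75.00.
54.2 lies within [16.60, 75.00].

no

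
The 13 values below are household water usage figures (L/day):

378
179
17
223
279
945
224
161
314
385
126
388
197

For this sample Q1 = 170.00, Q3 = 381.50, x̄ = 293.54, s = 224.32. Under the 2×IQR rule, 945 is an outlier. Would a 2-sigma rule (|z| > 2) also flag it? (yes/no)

yes

z = (945 − 293.54) / 224.32 = 2.90.
|z| = 2.90 > 2.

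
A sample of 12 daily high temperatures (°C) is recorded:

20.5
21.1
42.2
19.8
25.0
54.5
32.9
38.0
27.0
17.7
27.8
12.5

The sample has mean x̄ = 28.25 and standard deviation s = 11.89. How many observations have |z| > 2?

1

Cutoffs: x̄ ± 2s = [4.47, 52.03].
Outside the cutoffs: 54.5.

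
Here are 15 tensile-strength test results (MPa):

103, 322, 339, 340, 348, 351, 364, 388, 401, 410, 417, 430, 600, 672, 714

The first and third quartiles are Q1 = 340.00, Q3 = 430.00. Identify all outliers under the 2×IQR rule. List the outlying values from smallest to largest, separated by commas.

IQR = Q3 − Q1 = 430.00 − 340.00 = 90.00.
Lower fence = Q1 − 2·IQR = 340.00 − 180.00 = 160.00.
Upper fence = Q3 + 2·IQR = 430.00 + 180.00 = 610.00.
103 < 160.00 → outlier.
672 > 610.00 → outlier.
714 > 610.00 → outlier.
All remaining values lie within [160.00, 610.00].

103, 672, 714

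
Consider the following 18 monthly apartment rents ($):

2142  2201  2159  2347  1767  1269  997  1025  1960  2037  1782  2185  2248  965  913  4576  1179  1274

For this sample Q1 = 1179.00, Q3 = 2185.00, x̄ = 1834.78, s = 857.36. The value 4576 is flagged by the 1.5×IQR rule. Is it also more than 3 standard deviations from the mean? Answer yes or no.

yes

z = (4576 − 1834.78) / 857.36 = 3.20.
|z| = 3.20 > 3.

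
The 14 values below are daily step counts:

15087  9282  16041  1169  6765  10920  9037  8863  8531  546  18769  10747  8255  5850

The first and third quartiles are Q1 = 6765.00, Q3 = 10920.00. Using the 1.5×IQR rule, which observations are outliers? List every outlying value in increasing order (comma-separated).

18769

IQR = Q3 − Q1 = 10920.00 − 6765.00 = 4155.00.
Lower fence = Q1 − 1.5·IQR = 6765.00 − 6232.50 = 532.50.
Upper fence = Q3 + 1.5·IQR = 10920.00 + 6232.50 = 17152.50.
18769 > 17152.50 → outlier.
All remaining values lie within [532.50, 17152.50].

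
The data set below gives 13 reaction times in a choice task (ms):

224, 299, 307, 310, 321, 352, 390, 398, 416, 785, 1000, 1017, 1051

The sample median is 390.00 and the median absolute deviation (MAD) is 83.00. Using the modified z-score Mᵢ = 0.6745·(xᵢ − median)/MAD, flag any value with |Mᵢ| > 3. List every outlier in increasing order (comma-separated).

785, 1000, 1017, 1051

|Mᵢ| > 3 ⇔ |xᵢ − 390.00| > 3·83.00/0.6745 = 369.16.
So outliers lie outside [20.84, 759.16].
785: M = 3.21 → outlier.
1000: M = 4.96 → outlier.
1017: M = 5.10 → outlier.
1051: M = 5.37 → outlier.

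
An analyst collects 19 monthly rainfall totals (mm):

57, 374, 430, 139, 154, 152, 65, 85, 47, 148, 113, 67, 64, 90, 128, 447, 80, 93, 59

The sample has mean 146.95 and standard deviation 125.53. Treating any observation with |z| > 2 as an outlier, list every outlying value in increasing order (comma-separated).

430, 447

Cutoffs at x̄ ± 2s: 146.95 ± 2·125.53 = [-104.11, 398.01].
430: z = 2.25, |z| > 2 → outlier.
447: z = 2.39, |z| > 2 → outlier.
Every other value lies within [-104.11, 398.01].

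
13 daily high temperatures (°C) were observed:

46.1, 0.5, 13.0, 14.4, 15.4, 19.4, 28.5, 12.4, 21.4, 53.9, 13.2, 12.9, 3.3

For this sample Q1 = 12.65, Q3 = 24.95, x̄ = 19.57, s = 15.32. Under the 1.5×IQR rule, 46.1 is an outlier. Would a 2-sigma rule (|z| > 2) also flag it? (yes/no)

no

z = (46.1 − 19.57) / 15.32 = 1.73.
|z| = 1.73 ≤ 2.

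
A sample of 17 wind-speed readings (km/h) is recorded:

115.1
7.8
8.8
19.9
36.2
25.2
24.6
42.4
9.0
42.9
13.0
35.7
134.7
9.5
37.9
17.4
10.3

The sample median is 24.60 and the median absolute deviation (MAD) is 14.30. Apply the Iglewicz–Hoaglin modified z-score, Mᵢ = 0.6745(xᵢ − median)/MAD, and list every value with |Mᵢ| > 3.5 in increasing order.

|Mᵢ| > 3.5 ⇔ |xᵢ − 24.60| > 3.5·14.30/0.6745 = 74.20.
So outliers lie outside [-49.60, 98.80].
115.1: M = 4.27 → outlier.
134.7: M = 5.19 → outlier.

115.1, 134.7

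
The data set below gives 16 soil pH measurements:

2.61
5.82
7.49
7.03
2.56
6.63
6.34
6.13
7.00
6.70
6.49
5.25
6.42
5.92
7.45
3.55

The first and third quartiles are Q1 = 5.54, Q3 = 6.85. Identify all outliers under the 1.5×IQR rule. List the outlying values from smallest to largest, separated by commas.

2.56, 2.61, 3.55

IQR = Q3 − Q1 = 6.85 − 5.54 = 1.31.
Lower fence = Q1 − 1.5·IQR = 5.54 − 1.965 = 3.575.
Upper fence = Q3 + 1.5·IQR = 6.85 + 1.965 = 8.815.
2.56 < 3.575 → outlier.
2.61 < 3.575 → outlier.
3.55 < 3.575 → outlier.
All remaining values lie within [3.575, 8.815].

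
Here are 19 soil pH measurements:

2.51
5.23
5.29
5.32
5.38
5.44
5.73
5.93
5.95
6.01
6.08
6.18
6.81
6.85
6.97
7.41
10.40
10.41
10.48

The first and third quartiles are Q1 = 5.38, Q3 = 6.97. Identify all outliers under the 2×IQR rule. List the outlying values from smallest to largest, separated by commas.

IQR = Q3 − Q1 = 6.97 − 5.38 = 1.59.
Lower fence = Q1 − 2·IQR = 5.38 − 3.18 = 2.20.
Upper fence = Q3 + 2·IQR = 6.97 + 3.18 = 10.15.
10.40 > 10.15 → outlier.
10.41 > 10.15 → outlier.
10.48 > 10.15 → outlier.
All remaining values lie within [2.20, 10.15].

10.40, 10.41, 10.48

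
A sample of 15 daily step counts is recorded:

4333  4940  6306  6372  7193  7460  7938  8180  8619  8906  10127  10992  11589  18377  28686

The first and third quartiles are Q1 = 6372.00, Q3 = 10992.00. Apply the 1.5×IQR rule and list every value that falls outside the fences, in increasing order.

18377, 28686

IQR = Q3 − Q1 = 10992.00 − 6372.00 = 4620.00.
Lower fence = Q1 − 1.5·IQR = 6372.00 − 6930.00 = -558.00.
Upper fence = Q3 + 1.5·IQR = 10992.00 + 6930.00 = 17922.00.
18377 > 17922.00 → outlier.
28686 > 17922.00 → outlier.
All remaining values lie within [-558.00, 17922.00].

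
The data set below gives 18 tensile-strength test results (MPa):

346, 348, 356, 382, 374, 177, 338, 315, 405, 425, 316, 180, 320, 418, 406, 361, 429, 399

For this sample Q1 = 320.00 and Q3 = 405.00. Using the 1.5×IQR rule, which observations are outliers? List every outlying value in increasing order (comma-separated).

177, 180

IQR = Q3 − Q1 = 405.00 − 320.00 = 85.00.
Lower fence = Q1 − 1.5·IQR = 320.00 − 127.50 = 192.50.
Upper fence = Q3 + 1.5·IQR = 405.00 + 127.50 = 532.50.
177 < 192.50 → outlier.
180 < 192.50 → outlier.
All remaining values lie within [192.50, 532.50].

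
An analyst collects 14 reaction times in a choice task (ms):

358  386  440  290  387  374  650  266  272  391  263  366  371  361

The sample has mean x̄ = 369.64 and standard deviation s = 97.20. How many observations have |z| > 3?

Cutoffs: x̄ ± 3s = [78.04, 661.24].
Every value lies within the cutoffs.

0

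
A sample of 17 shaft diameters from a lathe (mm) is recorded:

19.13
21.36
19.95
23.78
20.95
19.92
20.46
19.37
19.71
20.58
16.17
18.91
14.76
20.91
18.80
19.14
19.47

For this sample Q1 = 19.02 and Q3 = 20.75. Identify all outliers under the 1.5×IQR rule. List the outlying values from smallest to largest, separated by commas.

IQR = Q3 − Q1 = 20.75 − 19.02 = 1.73.
Lower fence = Q1 − 1.5·IQR = 19.02 − 2.595 = 16.425.
Upper fence = Q3 + 1.5·IQR = 20.75 + 2.595 = 23.345.
14.76 < 16.425 → outlier.
16.17 < 16.425 → outlier.
23.78 > 23.345 → outlier.
All remaining values lie within [16.425, 23.345].

14.76, 16.17, 23.78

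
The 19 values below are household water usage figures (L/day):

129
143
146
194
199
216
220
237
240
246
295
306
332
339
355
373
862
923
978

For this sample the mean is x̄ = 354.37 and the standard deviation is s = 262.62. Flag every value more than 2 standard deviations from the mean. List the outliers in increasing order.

923, 978

Cutoffs at x̄ ± 2s: 354.37 ± 2·262.62 = [-170.87, 879.61].
923: z = 2.17, |z| > 2 → outlier.
978: z = 2.37, |z| > 2 → outlier.
Every other value lies within [-170.87, 879.61].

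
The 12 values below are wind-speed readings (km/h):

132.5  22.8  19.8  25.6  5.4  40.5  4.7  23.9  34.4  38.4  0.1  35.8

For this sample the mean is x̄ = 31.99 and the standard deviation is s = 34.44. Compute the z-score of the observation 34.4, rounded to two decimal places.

z = (34.4 − 31.99) / 34.44 = 0.07.

0.07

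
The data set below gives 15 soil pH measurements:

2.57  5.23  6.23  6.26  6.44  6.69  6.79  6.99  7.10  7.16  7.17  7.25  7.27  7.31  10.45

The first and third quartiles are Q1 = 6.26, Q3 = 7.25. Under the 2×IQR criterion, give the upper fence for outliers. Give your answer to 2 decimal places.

IQR = Q3 − Q1 = 7.25 − 6.26 = 0.99.
Lower fence = Q1 − 2·IQR = 6.26 − 1.98 = 4.28.
Upper fence = Q3 + 2·IQR = 7.25 + 1.98 = 9.23.

9.23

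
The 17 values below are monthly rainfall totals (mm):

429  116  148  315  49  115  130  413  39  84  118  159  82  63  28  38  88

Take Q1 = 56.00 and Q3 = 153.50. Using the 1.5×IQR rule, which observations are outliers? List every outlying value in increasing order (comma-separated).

IQR = Q3 − Q1 = 153.50 − 56.00 = 97.50.
Lower fence = Q1 − 1.5·IQR = 56.00 − 146.25 = -90.25.
Upper fence = Q3 + 1.5·IQR = 153.50 + 146.25 = 299.75.
315 > 299.75 → outlier.
413 > 299.75 → outlier.
429 > 299.75 → outlier.
All remaining values lie within [-90.25, 299.75].

315, 413, 429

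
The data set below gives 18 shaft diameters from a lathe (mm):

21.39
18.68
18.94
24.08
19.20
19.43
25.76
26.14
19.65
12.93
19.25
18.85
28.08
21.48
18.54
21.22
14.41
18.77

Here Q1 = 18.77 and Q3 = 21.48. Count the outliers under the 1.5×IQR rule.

IQR = 2.71; fences at 18.77 − 4.065 = 14.705 and 21.48 + 4.065 = 25.545.
Outside the cutoffs: 12.93, 14.41, 25.76, 26.14, 28.08.

5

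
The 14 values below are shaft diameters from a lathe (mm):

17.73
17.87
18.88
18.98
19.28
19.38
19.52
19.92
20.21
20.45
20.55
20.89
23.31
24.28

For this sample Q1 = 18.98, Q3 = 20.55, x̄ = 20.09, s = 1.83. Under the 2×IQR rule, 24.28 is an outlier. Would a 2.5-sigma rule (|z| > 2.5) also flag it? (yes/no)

z = (24.28 − 20.09) / 1.83 = 2.29.
|z| = 2.29 ≤ 2.5.

no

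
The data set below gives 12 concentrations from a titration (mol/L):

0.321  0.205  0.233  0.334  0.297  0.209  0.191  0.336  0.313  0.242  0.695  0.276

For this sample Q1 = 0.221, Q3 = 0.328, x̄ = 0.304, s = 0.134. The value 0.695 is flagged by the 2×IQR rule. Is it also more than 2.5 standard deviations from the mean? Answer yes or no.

yes

z = (0.695 − 0.304) / 0.134 = 2.92.
|z| = 2.92 > 2.5.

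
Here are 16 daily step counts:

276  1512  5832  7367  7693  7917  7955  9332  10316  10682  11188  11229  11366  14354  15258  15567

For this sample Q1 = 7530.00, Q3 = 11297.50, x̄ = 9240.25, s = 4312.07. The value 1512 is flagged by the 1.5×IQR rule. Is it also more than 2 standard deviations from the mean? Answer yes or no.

z = (1512 − 9240.25) / 4312.07 = -1.79.
|z| = 1.79 ≤ 2.

no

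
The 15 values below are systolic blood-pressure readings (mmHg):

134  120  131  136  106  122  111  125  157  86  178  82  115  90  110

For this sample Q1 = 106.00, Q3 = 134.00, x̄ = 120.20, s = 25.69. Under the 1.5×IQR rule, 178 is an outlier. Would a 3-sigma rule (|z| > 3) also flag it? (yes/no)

z = (178 − 120.20) / 25.69 = 2.25.
|z| = 2.25 ≤ 3.

no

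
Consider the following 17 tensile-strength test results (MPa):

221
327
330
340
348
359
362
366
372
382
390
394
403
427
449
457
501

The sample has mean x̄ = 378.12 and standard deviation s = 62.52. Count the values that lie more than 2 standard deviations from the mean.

1

Cutoffs: x̄ ± 2s = [253.08, 503.16].
Outside the cutoffs: 221.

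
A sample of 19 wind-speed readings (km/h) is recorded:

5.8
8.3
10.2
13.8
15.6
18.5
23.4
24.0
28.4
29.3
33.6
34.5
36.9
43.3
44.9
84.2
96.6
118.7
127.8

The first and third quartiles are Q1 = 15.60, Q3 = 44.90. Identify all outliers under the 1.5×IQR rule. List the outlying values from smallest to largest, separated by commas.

IQR = Q3 − Q1 = 44.90 − 15.60 = 29.30.
Lower fence = Q1 − 1.5·IQR = 15.60 − 43.95 = -28.35.
Upper fence = Q3 + 1.5·IQR = 44.90 + 43.95 = 88.85.
96.6 > 88.85 → outlier.
118.7 > 88.85 → outlier.
127.8 > 88.85 → outlier.
All remaining values lie within [-28.35, 88.85].

96.6, 118.7, 127.8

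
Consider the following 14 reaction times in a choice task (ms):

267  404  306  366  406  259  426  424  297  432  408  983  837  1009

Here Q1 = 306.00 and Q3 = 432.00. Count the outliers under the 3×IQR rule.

IQR = 126.00; fences at 306.00 − 378.00 = -72.00 and 432.00 + 378.00 = 810.00.
Outside the cutoffs: 837, 983, 1009.

3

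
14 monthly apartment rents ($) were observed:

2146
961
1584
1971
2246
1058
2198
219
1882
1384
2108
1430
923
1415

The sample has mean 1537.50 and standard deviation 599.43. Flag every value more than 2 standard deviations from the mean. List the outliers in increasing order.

Cutoffs at x̄ ± 2s: 1537.50 ± 2·599.43 = [338.64, 2736.36].
219: z = -2.20, |z| > 2 → outlier.
Every other value lies within [338.64, 2736.36].

219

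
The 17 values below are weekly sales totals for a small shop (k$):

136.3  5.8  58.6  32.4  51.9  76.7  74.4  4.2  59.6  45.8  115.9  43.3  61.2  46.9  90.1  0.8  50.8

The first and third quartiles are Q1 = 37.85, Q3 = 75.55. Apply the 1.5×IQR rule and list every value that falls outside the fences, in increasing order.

IQR = Q3 − Q1 = 75.55 − 37.85 = 37.70.
Lower fence = Q1 − 1.5·IQR = 37.85 − 56.55 = -18.70.
Upper fence = Q3 + 1.5·IQR = 75.55 + 56.55 = 132.10.
136.3 > 132.10 → outlier.
All remaining values lie within [-18.70, 132.10].

136.3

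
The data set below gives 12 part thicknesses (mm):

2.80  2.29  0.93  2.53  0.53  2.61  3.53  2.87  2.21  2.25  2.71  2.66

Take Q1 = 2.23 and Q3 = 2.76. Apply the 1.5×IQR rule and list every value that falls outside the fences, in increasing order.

IQR = Q3 − Q1 = 2.76 − 2.23 = 0.53.
Lower fence = Q1 − 1.5·IQR = 2.23 − 0.795 = 1.435.
Upper fence = Q3 + 1.5·IQR = 2.76 + 0.795 = 3.555.
0.53 < 1.435 → outlier.
0.93 < 1.435 → outlier.
All remaining values lie within [1.435, 3.555].

0.53, 0.93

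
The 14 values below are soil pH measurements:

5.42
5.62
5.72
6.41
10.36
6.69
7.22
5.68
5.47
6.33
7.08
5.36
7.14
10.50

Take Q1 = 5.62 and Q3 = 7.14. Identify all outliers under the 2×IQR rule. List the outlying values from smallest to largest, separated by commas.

10.36, 10.50

IQR = Q3 − Q1 = 7.14 − 5.62 = 1.52.
Lower fence = Q1 − 2·IQR = 5.62 − 3.04 = 2.58.
Upper fence = Q3 + 2·IQR = 7.14 + 3.04 = 10.18.
10.36 > 10.18 → outlier.
10.50 > 10.18 → outlier.
All remaining values lie within [2.58, 10.18].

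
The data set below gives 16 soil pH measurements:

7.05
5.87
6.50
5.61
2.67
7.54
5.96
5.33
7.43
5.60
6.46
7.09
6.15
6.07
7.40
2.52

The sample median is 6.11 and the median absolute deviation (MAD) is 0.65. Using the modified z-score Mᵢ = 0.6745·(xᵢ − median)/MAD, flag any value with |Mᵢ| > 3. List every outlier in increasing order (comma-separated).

|Mᵢ| > 3 ⇔ |xᵢ − 6.11| > 3·0.65/0.6745 = 2.89.
So outliers lie outside [3.22, 9.00].
2.52: M = -3.73 → outlier.
2.67: M = -3.57 → outlier.

2.52, 2.67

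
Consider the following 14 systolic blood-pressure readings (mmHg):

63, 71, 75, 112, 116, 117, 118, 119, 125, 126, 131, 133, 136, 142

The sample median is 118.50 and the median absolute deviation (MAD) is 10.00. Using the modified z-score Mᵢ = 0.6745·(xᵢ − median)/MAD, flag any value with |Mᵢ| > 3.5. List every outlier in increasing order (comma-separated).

|Mᵢ| > 3.5 ⇔ |xᵢ − 118.50| > 3.5·10.00/0.6745 = 51.89.
So outliers lie outside [66.61, 170.39].
63: M = -3.74 → outlier.

63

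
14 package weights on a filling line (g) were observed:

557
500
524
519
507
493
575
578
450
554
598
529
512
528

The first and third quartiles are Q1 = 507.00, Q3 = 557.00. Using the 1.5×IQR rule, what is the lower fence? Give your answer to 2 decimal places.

IQR = Q3 − Q1 = 557.00 − 507.00 = 50.00.
Lower fence = Q1 − 1.5·IQR = 507.00 − 75.00 = 432.00.
Upper fence = Q3 + 1.5·IQR = 557.00 + 75.00 = 632.00.

432.00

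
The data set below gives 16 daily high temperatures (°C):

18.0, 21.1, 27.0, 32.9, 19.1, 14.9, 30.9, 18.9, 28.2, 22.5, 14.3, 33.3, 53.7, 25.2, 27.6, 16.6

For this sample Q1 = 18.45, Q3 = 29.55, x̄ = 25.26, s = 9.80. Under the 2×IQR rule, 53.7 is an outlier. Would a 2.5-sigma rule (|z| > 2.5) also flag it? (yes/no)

z = (53.7 − 25.26) / 9.80 = 2.90.
|z| = 2.90 > 2.5.

yes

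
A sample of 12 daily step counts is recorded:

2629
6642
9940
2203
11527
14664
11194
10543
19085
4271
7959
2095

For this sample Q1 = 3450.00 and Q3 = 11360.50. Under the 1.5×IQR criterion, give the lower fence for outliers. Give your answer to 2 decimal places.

-8415.75

IQR = Q3 − Q1 = 11360.50 − 3450.00 = 7910.50.
Lower fence = Q1 − 1.5·IQR = 3450.00 − 11865.75 = -8415.75.
Upper fence = Q3 + 1.5·IQR = 11360.50 + 11865.75 = 23226.25.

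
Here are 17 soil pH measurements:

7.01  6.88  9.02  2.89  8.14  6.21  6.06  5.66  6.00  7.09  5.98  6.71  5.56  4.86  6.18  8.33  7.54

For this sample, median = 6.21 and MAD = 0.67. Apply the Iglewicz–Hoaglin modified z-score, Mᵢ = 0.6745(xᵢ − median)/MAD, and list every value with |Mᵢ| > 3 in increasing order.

2.89

|Mᵢ| > 3 ⇔ |xᵢ − 6.21| > 3·0.67/0.6745 = 2.98.
So outliers lie outside [3.23, 9.19].
2.89: M = -3.34 → outlier.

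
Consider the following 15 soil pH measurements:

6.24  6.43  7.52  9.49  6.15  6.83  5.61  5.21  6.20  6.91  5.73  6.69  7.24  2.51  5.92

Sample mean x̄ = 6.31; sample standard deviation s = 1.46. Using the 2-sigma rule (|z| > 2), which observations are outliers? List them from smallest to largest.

Cutoffs at x̄ ± 2s: 6.31 ± 2·1.46 = [3.39, 9.23].
2.51: z = -2.60, |z| > 2 → outlier.
9.49: z = 2.18, |z| > 2 → outlier.
Every other value lies within [3.39, 9.23].

2.51, 9.49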